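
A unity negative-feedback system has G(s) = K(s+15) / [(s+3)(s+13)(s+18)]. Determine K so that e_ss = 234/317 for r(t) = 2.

80

System type = 0 (no poles at s=0).
K_p = lim_{s→0} G(s) = K·15 / (3·13·18) = (5/234)·K.
e_ss = 2/(1 + K_p) = 234/317 ⇒ 1 + (5/234)·K = 317/117 ⇒ K = 80.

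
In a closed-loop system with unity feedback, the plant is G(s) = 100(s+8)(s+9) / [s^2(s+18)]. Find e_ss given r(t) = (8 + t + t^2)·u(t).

G(s) has two factors of s in the denominator, so the system is type 2. By superposition:
  • 8: tracked with zero error.
  • t: tracked with zero error.
  • t^2: e_ss = 2/K_a with K_a=400 → 0.005.
Total e_ss = 0.005.

0.005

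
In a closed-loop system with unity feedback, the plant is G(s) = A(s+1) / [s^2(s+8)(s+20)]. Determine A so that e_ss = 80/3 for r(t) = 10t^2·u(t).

Two free integrators in G(s): this is a type 2 system.
K_a = lim_{s→0} s^2·G(s) = A·1 / (8·20) = (1/160)·A.
e_ss = 20/K_a = 80/3 ⇒ K_a = 0.75 ⇒ A = 0.75/(1/160) = 120.

120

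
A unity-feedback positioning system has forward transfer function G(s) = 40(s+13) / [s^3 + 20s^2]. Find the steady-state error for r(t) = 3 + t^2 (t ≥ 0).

1/13

Lowest-order denominator term is 20s^2, so the open loop has 2 poles at the origin → type 2 system. Taking each input component in turn:
  • 3: tracked with zero error.
  • t^2: e_ss = 2/K_a with K_a=26 → 1/13.
Total e_ss = 1/13.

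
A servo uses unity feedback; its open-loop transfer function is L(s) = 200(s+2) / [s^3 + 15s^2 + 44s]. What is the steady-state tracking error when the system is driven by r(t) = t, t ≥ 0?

Lowest-order denominator term is 44s, so the open loop has 1 pole at the origin → type 1 system.
K_v = lim_{s→0} s·L(s) = 200·2 / 44 = 100/11.
e_ss = 1/K_v = 1/(100/11) = 0.11.

0.11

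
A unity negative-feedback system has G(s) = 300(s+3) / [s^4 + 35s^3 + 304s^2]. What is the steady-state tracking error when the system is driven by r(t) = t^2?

Factoring s^2 from the denominator leaves a polynomial with constant term 304, so the system is type 2.
K_a = lim_{s→0} s^2·G(s) = 300·3 / 304 = 225/76.
r(t) = t^2 gives R(s) = 2/s^3.
e_ss = 2/K_a = 2/(225/76) = 152/225.

152/225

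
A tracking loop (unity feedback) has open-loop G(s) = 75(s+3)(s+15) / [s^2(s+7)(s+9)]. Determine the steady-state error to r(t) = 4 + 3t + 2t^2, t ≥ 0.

G(s) has two factors of s in the denominator, so the system is type 2. By superposition:
  • 4: tracked with zero error.
  • 3t: tracked with zero error.
  • 2t^2: e_ss = 4/K_a with K_a=375/7 → 28/375.
Total e_ss = 28/375.

28/375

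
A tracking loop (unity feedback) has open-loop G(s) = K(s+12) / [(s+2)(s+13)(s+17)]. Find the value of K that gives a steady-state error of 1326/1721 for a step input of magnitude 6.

No free integrators in G(s): this is a type 0 system.
K_p = lim_{s→0} G(s) = K·12 / (2·13·17) = (6/221)·K.
e_ss = 6/(1 + K_p) = 1326/1721 ⇒ 1 + (6/221)·K = 1721/221 ⇒ K = 250.

250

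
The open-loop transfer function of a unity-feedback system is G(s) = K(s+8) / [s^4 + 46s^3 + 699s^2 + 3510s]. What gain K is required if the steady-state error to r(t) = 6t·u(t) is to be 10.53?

Factoring s from the denominator leaves a polynomial with constant term 3510, so the system is type 1.
K_v = lim_{s→0} s·G(s) = K·8 / 3510 = (4/1755)·K.
e_ss = 6/K_v = 10.53 ⇒ K_v = 200/351 ⇒ K = (200/351)/(4/1755) = 250.

250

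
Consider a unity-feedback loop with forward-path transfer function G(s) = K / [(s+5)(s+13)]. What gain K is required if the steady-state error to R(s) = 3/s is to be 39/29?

80

G(s) has no factors of s in the denominator, so the system is type 0.
K_p = lim_{s→0} G(s) = K / (5·13) = (1/65)·K.
e_ss = 3/(1 + K_p) = 39/29 ⇒ 1 + (1/65)·K = 29/13 ⇒ K = 80.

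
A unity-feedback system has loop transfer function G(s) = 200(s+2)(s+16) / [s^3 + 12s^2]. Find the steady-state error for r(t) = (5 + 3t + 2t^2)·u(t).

Factoring s^2 from the denominator leaves a polynomial with constant term 12, so the system is type 2. Taking each input component in turn:
  • 5: tracked with zero error.
  • 3t: tracked with zero error.
  • 2t^2: e_ss = 4/K_a with K_a=1600/3 → 0.0075.
Total e_ss = 0.0075.

0.0075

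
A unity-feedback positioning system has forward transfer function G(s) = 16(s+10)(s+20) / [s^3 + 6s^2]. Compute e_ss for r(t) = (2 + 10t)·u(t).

Factoring s^2 from the denominator leaves a polynomial with constant term 6, so the system is type 2. Taking each input component in turn:
  • 2: tracked with zero error.
  • 10t: tracked with zero error.
Total e_ss = 0.

0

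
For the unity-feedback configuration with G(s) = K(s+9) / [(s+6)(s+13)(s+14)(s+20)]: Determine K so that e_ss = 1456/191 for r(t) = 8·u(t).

120

G(s) has no factors of s in the denominator, so the system is type 0.
K_p = lim_{s→0} G(s) = K·9 / (6·13·14·20) = (3/7280)·K.
e_ss = 8/(1 + K_p) = 1456/191 ⇒ 1 + (3/7280)·K = 191/182 ⇒ K = 120.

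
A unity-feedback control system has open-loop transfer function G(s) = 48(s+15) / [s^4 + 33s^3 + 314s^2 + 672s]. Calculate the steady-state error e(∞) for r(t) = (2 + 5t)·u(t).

Factoring s from the denominator leaves a polynomial with constant term 672, so the system is type 1. Taking each input component in turn:
  • 2: tracked with zero error.
  • 5t: e_ss = 5/K_v with K_v=15/14 → 14/3.
Total e_ss = 14/3.

14/3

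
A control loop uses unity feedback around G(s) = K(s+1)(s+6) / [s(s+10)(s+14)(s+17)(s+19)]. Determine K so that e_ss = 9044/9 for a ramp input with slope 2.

15

System type = 1 (one pole at s=0).
K_v = lim_{s→0} s·G(s) = K·1·6 / (10·14·17·19) = (3/22610)·K.
e_ss = 2/K_v = 9044/9 ⇒ K_v = 9/4522 ⇒ K = (9/4522)/(3/22610) = 15.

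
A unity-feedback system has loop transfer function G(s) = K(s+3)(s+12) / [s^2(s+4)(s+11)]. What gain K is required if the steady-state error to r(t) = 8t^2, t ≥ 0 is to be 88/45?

10

G(s) has two factors of s in the denominator, so the system is type 2.
K_a = lim_{s→0} s^2·G(s) = K·3·12 / (4·11) = (9/11)·K.
e_ss = 16/K_a = 88/45 ⇒ K_a = 90/11 ⇒ K = (90/11)/(9/11) = 10.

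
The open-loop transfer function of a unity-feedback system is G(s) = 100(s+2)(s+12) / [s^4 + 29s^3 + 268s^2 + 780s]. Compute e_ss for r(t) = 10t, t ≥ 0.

The denominator has no term below 780s — 1 pole at s=0, type 1.
K_v = lim_{s→0} s·G(s) = 100·2·12 / 780 = 40/13.
e_ss = 10/K_v = 10/(40/13) = 3.25.

3.25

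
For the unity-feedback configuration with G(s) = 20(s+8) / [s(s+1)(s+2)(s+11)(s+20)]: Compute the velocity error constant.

4/11

The open loop has one pole at the origin → type 1 system.
K_v = lim_{s→0} s·G(s) = 20·8 / (1·2·11·20) = 4/11.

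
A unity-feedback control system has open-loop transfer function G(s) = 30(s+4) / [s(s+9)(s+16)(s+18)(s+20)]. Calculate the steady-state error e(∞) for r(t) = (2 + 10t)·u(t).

System type = 1 (one pole at s=0). Taking each input component in turn:
  • 2: tracked with zero error.
  • 10t: e_ss = 10/K_v with K_v=1/432 → 4320.
Total e_ss = 4320.

4320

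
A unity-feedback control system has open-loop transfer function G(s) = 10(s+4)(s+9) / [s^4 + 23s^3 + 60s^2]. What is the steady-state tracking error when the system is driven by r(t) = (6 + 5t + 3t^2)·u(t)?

The denominator has no term below 60s^2 — 2 poles at s=0, type 2. Taking each input component in turn:
  • 6: tracked with zero error.
  • 5t: tracked with zero error.
  • 3t^2: e_ss = 6/K_a with K_a=6 → 1.
Total e_ss = 1.

1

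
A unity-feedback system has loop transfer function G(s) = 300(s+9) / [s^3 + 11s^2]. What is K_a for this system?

2700/11

Factoring s^2 from the denominator leaves a polynomial with constant term 11, so the system is type 2.
K_a = lim_{s→0} s^2·G(s) = 300·9 / 11 = 2700/11.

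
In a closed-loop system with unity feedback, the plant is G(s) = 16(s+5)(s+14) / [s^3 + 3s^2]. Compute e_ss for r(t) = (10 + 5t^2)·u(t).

3/112

Factoring s^2 from the denominator leaves a polynomial with constant term 3, so the system is type 2. Treating each term separately:
  • 10: tracked with zero error.
  • 5t^2: e_ss = 10/K_a with K_a=1120/3 → 3/112.
Total e_ss = 3/112.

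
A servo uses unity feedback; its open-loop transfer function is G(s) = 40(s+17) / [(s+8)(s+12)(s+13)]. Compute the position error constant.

The open loop has no poles at the origin → type 0 system.
K_p = lim_{s→0} G(s) = 40·17 / (8·12·13) = 85/156.

85/156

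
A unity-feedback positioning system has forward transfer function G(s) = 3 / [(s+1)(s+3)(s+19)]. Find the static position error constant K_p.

1/19

No free integrators in G(s): this is a type 0 system.
K_p = lim_{s→0} G(s) = 3 / (1·3·19) = 1/19.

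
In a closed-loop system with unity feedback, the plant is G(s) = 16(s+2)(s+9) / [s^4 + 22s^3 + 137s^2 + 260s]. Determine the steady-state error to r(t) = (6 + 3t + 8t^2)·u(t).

Factoring s from the denominator leaves a polynomial with constant term 260, so the system is type 1. Treating each term separately:
  • 6: tracked with zero error.
  • 3t: e_ss = 3/K_v with K_v=72/65 → 65/24.
  • 8t^2: a type-1 system cannot track it, e_ss → ∞.
The unbounded component dominates.

infinity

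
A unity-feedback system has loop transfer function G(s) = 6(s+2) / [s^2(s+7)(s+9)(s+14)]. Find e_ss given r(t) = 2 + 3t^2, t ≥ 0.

441

System type = 2 (two poles at s=0). By superposition:
  • 2: tracked with zero error.
  • 3t^2: e_ss = 6/K_a with K_a=2/147 → 441.
Total e_ss = 441.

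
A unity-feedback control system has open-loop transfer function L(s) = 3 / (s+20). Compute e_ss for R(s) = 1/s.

System type = 0 (no poles at s=0).
K_p = lim_{s→0} L(s) = 3 / (20) = 0.15.
e_ss = 1/(1 + K_p) = 1/1.15 = 20/23.

20/23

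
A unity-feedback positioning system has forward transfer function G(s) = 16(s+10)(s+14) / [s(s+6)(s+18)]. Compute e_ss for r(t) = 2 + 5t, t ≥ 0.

27/112

G(s) has one factor of s in the denominator, so the system is type 1. Taking each input component in turn:
  • 2: tracked with zero error.
  • 5t: e_ss = 5/K_v with K_v=560/27 → 27/112.
Total e_ss = 27/112.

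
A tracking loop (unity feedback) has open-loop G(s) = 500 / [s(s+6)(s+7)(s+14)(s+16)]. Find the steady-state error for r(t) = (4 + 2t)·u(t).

The open loop has one pole at the origin → type 1 system. Treating each term separately:
  • 4: tracked with zero error.
  • 2t: e_ss = 2/K_v with K_v=125/2352 → 37.632.
Total e_ss = 37.632.

37.632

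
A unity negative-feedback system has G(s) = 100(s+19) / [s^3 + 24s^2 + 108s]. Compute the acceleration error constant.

Factoring s from the denominator leaves a polynomial with constant term 108, so the system is type 1.
K_a = lim_{s→0} s^2·G(s) = 0 (the extra factor of s kills the finite limit).

0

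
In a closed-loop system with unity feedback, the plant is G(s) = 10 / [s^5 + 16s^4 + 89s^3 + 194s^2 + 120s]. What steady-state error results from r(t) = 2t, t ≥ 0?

24

The denominator has no term below 120s — 1 pole at s=0, type 1.
K_v = lim_{s→0} s·G(s) = 10 / 120 = 1/12.
e_ss = 2/K_v = 2/(1/12) = 24.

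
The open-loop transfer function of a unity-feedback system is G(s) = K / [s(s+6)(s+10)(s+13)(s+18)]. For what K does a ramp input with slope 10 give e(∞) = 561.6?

G(s) has one factor of s in the denominator, so the system is type 1.
K_v = lim_{s→0} s·G(s) = K / (6·10·13·18) = (1/14040)·K.
e_ss = 10/K_v = 561.6 ⇒ K_v = 25/1404 ⇒ K = (25/1404)/(1/14040) = 250.

250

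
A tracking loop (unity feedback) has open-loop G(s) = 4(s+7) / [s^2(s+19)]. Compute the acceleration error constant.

28/19

System type = 2 (two poles at s=0).
K_a = lim_{s→0} s^2·G(s) = 4·7 / (19) = 28/19.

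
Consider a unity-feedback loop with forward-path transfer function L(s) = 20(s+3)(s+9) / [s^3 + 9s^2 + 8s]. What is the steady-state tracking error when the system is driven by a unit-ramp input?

2/135

The denominator has no term below 8s — 1 pole at s=0, type 1.
K_v = lim_{s→0} s·L(s) = 20·3·9 / 8 = 67.5.
e_ss = 1/K_v = 1/67.5 = 2/135.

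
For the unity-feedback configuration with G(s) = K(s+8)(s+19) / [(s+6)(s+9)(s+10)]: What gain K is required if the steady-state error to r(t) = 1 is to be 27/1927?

250

System type = 0 (no poles at s=0).
K_p = lim_{s→0} G(s) = K·8·19 / (6·9·10) = (38/135)·K.
e_ss = 1/(1 + K_p) = 27/1927 ⇒ 1 + (38/135)·K = 1927/27 ⇒ K = 250.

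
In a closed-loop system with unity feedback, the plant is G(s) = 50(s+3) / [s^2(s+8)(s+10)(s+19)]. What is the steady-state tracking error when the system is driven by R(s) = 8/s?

The open loop has two poles at the origin → type 2 system.
K_p = ∞ for a type-2 system; e_ss to a step is zero.

0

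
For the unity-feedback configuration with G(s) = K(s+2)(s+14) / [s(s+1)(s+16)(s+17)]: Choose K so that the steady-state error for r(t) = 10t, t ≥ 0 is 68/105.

150

System type = 1 (one pole at s=0).
K_v = lim_{s→0} s·G(s) = K·2·14 / (1·16·17) = (7/68)·K.
e_ss = 10/K_v = 68/105 ⇒ K_v = 525/34 ⇒ K = (525/34)/(7/68) = 150.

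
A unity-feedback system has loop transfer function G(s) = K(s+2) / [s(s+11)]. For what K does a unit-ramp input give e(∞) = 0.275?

One free integrator in G(s): this is a type 1 system.
K_v = lim_{s→0} s·G(s) = K·2 / (11) = (2/11)·K.
e_ss = 1/K_v = 0.275 ⇒ K_v = 40/11 ⇒ K = (40/11)/(2/11) = 20.

20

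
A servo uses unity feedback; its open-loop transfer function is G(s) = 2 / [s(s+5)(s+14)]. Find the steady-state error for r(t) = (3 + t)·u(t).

One free integrator in G(s): this is a type 1 system. By superposition:
  • 3: tracked with zero error.
  • t: e_ss = 1/K_v with K_v=1/35 → 35.
Total e_ss = 35.

35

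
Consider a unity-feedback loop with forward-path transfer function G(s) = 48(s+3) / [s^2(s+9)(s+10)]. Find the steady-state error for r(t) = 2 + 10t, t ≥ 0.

Two free integrators in G(s): this is a type 2 system. Treating each term separately:
  • 2: tracked with zero error.
  • 10t: tracked with zero error.
Total e_ss = 0.

0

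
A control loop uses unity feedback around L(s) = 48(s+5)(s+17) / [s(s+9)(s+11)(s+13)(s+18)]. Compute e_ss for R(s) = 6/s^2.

The open loop has one pole at the origin → type 1 system.
K_v = lim_{s→0} s·L(s) = 48·5·17 / (9·11·13·18) = 680/3861.
e_ss = 6/K_v = 6/(680/3861) = 11583/340.

11583/340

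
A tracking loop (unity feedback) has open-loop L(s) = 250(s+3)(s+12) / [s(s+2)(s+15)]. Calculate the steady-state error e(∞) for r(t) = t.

The open loop has one pole at the origin → type 1 system.
K_v = lim_{s→0} s·L(s) = 250·3·12 / (2·15) = 300.
e_ss = 1/K_v = 1/300.

1/300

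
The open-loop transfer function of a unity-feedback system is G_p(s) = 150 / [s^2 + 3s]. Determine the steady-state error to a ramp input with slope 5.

Lowest-order denominator term is 3s, so the open loop has 1 pole at the origin → type 1 system.
K_v = lim_{s→0} s·G_p(s) = 150 / 3 = 50.
e_ss = 5/K_v = 5/50 = 0.1.

0.1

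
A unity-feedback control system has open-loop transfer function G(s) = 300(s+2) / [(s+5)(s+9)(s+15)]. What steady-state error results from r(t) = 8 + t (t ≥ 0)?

The open loop has no poles at the origin → type 0 system. Taking each input component in turn:
  • 8: e_ss = 8/(1+K_p) with K_p=8/9 → 72/17.
  • t: a type-0 system cannot track it, e_ss → ∞.
The unbounded component dominates.

infinity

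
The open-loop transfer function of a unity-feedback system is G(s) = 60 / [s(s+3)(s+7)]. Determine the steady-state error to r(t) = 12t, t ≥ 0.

4.2

The open loop has one pole at the origin → type 1 system.
K_v = lim_{s→0} s·G(s) = 60 / (3·7) = 20/7.
e_ss = 12/K_v = 12/(20/7) = 4.2.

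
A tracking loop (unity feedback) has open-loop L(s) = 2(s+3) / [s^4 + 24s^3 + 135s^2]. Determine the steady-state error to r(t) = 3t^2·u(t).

Lowest-order denominator term is 135s^2, so the open loop has 2 poles at the origin → type 2 system.
K_a = lim_{s→0} s^2·L(s) = 2·3 / 135 = 2/45.
r(t) = 3t^2 gives R(s) = 6/s^3.
e_ss = 6/K_a = 6/(2/45) = 135.

135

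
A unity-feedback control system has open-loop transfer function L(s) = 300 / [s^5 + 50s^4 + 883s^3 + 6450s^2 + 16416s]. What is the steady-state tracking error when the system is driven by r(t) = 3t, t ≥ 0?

164.16

Factoring s from the denominator leaves a polynomial with constant term 16416, so the system is type 1.
K_v = lim_{s→0} s·L(s) = 300 / 16416 = 25/1368.
e_ss = 3/K_v = 3/(25/1368) = 164.16.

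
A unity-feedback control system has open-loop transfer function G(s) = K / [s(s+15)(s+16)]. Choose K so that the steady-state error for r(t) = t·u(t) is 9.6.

25

The open loop has one pole at the origin → type 1 system.
K_v = lim_{s→0} s·G(s) = K / (15·16) = (1/240)·K.
e_ss = 1/K_v = 9.6 ⇒ K_v = 5/48 ⇒ K = (5/48)/(1/240) = 25.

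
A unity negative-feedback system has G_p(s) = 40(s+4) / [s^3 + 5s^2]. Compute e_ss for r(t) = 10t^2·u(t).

Factoring s^2 from the denominator leaves a polynomial with constant term 5, so the system is type 2.
K_a = lim_{s→0} s^2·G_p(s) = 40·4 / 5 = 32.
r(t) = 10t^2 gives R(s) = 20/s^3.
e_ss = 20/K_a = 20/32 = 0.625.

0.625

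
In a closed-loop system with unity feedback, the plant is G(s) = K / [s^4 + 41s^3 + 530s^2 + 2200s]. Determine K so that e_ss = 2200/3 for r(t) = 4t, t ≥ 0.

Lowest-order denominator term is 2200s, so the open loop has 1 pole at the origin → type 1 system.
K_v = lim_{s→0} s·G(s) = K / 2200 = (1/2200)·K.
e_ss = 4/K_v = 2200/3 ⇒ K_v = 3/550 ⇒ K = (3/550)/(1/2200) = 12.

12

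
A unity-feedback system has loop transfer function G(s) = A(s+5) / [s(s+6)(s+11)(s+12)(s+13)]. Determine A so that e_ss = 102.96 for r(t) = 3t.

One free integrator in G(s): this is a type 1 system.
K_v = lim_{s→0} s·G(s) = A·5 / (6·11·12·13) = (5/10296)·A.
e_ss = 3/K_v = 102.96 ⇒ K_v = 25/858 ⇒ A = (25/858)/(5/10296) = 60.

60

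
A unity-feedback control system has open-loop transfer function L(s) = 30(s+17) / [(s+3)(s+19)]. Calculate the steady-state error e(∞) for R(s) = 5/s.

95/189

No free integrators in L(s): this is a type 0 system.
K_p = lim_{s→0} L(s) = 30·17 / (3·19) = 170/19.
e_ss = 5/(1 + K_p) = 5/(189/19) = 95/189.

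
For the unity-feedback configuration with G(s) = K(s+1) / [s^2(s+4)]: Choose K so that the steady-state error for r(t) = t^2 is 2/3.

The open loop has two poles at the origin → type 2 system.
K_a = lim_{s→0} s^2·G(s) = K·1 / (4) = 0.25·K.
e_ss = 2/K_a = 2/3 ⇒ K_a = 3 ⇒ K = 3/0.25 = 12.

12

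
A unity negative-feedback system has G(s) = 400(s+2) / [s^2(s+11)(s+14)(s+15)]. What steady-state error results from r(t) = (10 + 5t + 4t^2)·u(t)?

23.1

G(s) has two factors of s in the denominator, so the system is type 2. Treating each term separately:
  • 10: tracked with zero error.
  • 5t: tracked with zero error.
  • 4t^2: e_ss = 8/K_a with K_a=80/231 → 23.1.
Total e_ss = 23.1.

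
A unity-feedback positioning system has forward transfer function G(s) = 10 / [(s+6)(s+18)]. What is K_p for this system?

5/54

G(s) has no factors of s in the denominator, so the system is type 0.
K_p = lim_{s→0} G(s) = 10 / (6·18) = 5/54.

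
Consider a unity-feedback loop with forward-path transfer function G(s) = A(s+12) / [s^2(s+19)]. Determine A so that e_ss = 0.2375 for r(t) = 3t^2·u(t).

40

System type = 2 (two poles at s=0).
K_a = lim_{s→0} s^2·G(s) = A·12 / (19) = (12/19)·A.
e_ss = 6/K_a = 0.2375 ⇒ K_a = 480/19 ⇒ A = (480/19)/(12/19) = 40.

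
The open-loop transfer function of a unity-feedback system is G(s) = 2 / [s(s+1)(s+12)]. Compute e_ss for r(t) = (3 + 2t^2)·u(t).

One free integrator in G(s): this is a type 1 system. Treating each term separately:
  • 3: tracked with zero error.
  • 2t^2: a type-1 system cannot track it, e_ss → ∞.
The unbounded component dominates.

infinity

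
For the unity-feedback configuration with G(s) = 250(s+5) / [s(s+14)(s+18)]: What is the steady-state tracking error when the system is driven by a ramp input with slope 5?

1.008

One free integrator in G(s): this is a type 1 system.
K_v = lim_{s→0} s·G(s) = 250·5 / (14·18) = 625/126.
e_ss = 5/K_v = 5/(625/126) = 1.008.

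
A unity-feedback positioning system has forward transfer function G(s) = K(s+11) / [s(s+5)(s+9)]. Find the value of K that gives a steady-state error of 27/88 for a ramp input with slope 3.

The open loop has one pole at the origin → type 1 system.
K_v = lim_{s→0} s·G(s) = K·11 / (5·9) = (11/45)·K.
e_ss = 3/K_v = 27/88 ⇒ K_v = 88/9 ⇒ K = (88/9)/(11/45) = 40.

40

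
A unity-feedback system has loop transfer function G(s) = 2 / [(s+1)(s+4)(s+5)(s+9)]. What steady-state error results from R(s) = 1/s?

G(s) has no factors of s in the denominator, so the system is type 0.
K_p = lim_{s→0} G(s) = 2 / (1·4·5·9) = 1/90.
e_ss = 1/(1 + K_p) = 1/(91/90) = 90/91.

90/91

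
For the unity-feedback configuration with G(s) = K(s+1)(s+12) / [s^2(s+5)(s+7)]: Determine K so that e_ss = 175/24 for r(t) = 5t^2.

System type = 2 (two poles at s=0).
K_a = lim_{s→0} s^2·G(s) = K·1·12 / (5·7) = (12/35)·K.
e_ss = 10/K_a = 175/24 ⇒ K_a = 48/35 ⇒ K = (48/35)/(12/35) = 4.

4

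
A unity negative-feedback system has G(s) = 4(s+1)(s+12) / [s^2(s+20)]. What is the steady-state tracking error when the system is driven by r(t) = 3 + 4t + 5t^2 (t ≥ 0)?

System type = 2 (two poles at s=0). Taking each input component in turn:
  • 3: tracked with zero error.
  • 4t: tracked with zero error.
  • 5t^2: e_ss = 10/K_a with K_a=2.4 → 25/6.
Total e_ss = 25/6.

25/6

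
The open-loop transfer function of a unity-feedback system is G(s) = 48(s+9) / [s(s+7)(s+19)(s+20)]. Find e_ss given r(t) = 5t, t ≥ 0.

The open loop has one pole at the origin → type 1 system.
K_v = lim_{s→0} s·G(s) = 48·9 / (7·19·20) = 108/665.
e_ss = 5/K_v = 5/(108/665) = 3325/108.

3325/108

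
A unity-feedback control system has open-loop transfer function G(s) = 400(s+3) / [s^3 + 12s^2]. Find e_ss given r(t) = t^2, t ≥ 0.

0.02

Factoring s^2 from the denominator leaves a polynomial with constant term 12, so the system is type 2.
K_a = lim_{s→0} s^2·G(s) = 400·3 / 12 = 100.
r(t) = t^2 gives R(s) = 2/s^3.
e_ss = 2/K_a = 2/100 = 0.02.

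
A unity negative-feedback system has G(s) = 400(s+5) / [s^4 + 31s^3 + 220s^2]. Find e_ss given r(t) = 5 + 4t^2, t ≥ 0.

The denominator has no term below 220s^2 — 2 poles at s=0, type 2. By superposition:
  • 5: tracked with zero error.
  • 4t^2: e_ss = 8/K_a with K_a=100/11 → 0.88.
Total e_ss = 0.88.

0.88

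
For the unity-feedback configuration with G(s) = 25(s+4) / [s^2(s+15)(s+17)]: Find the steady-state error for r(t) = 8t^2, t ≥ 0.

G(s) has two factors of s in the denominator, so the system is type 2.
K_a = lim_{s→0} s^2·G(s) = 25·4 / (15·17) = 20/51.
r(t) = 8t^2 gives R(s) = 16/s^3.
e_ss = 16/K_a = 16/(20/51) = 40.8.

40.8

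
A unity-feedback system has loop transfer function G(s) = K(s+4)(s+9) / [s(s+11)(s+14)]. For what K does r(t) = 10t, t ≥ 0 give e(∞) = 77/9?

5

G(s) has one factor of s in the denominator, so the system is type 1.
K_v = lim_{s→0} s·G(s) = K·4·9 / (11·14) = (18/77)·K.
e_ss = 10/K_v = 77/9 ⇒ K_v = 90/77 ⇒ K = (90/77)/(18/77) = 5.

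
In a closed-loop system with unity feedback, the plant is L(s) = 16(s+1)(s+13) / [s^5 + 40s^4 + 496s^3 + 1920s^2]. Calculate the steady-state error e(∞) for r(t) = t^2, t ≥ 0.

240/13

The denominator has no term below 1920s^2 — 2 poles at s=0, type 2.
K_a = lim_{s→0} s^2·L(s) = 16·1·13 / 1920 = 13/120.
r(t) = t^2 gives R(s) = 2/s^3.
e_ss = 2/K_a = 2/(13/120) = 240/13.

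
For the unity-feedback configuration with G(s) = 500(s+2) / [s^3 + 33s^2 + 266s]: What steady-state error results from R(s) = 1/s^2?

Factoring s from the denominator leaves a polynomial with constant term 266, so the system is type 1.
K_v = lim_{s→0} s·G(s) = 500·2 / 266 = 500/133.
e_ss = 1/K_v = 1/(500/133) = 0.266.

0.266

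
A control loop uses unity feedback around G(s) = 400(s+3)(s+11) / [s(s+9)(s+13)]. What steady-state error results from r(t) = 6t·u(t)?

G(s) has one factor of s in the denominator, so the system is type 1.
K_v = lim_{s→0} s·G(s) = 400·3·11 / (9·13) = 4400/39.
e_ss = 6/K_v = 6/(4400/39) = 117/2200.

117/2200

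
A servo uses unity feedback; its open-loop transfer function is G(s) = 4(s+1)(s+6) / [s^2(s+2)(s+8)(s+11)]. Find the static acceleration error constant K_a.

3/22

The open loop has two poles at the origin → type 2 system.
K_a = lim_{s→0} s^2·G(s) = 4·1·6 / (2·8·11) = 3/22.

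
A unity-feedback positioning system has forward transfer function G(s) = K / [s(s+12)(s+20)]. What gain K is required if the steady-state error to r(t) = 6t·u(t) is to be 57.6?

25

The open loop has one pole at the origin → type 1 system.
K_v = lim_{s→0} s·G(s) = K / (12·20) = (1/240)·K.
e_ss = 6/K_v = 57.6 ⇒ K_v = 5/48 ⇒ K = (5/48)/(1/240) = 25.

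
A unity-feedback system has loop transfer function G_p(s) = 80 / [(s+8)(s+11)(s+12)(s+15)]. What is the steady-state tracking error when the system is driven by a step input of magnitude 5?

990/199

System type = 0 (no poles at s=0).
K_p = lim_{s→0} G_p(s) = 80 / (8·11·12·15) = 1/198.
e_ss = 5/(1 + K_p) = 5/(199/198) = 990/199.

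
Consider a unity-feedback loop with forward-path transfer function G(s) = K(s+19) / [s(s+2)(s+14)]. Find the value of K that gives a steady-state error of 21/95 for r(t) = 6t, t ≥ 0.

G(s) has one factor of s in the denominator, so the system is type 1.
K_v = lim_{s→0} s·G(s) = K·19 / (2·14) = (19/28)·K.
e_ss = 6/K_v = 21/95 ⇒ K_v = 190/7 ⇒ K = (190/7)/(19/28) = 40.

40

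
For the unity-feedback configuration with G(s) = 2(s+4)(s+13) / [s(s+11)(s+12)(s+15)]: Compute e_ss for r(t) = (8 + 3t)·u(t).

The open loop has one pole at the origin → type 1 system. Taking each input component in turn:
  • 8: tracked with zero error.
  • 3t: e_ss = 3/K_v with K_v=26/495 → 1485/26.
Total e_ss = 1485/26.

1485/26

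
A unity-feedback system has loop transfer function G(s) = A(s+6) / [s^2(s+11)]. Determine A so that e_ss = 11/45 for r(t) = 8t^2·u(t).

G(s) has two factors of s in the denominator, so the system is type 2.
K_a = lim_{s→0} s^2·G(s) = A·6 / (11) = (6/11)·A.
e_ss = 16/K_a = 11/45 ⇒ K_a = 720/11 ⇒ A = (720/11)/(6/11) = 120.

120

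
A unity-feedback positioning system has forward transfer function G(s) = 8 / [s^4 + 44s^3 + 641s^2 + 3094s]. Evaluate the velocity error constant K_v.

Factoring s from the denominator leaves a polynomial with constant term 3094, so the system is type 1.
K_v = lim_{s→0} s·G(s) = 8 / 3094 = 4/1547.

4/1547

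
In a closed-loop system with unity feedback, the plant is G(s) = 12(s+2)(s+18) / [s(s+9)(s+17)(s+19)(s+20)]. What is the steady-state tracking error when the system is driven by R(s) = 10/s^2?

System type = 1 (one pole at s=0).
K_v = lim_{s→0} s·G(s) = 12·2·18 / (9·17·19·20) = 12/1615.
e_ss = 10/K_v = 10/(12/1615) = 8075/6.

8075/6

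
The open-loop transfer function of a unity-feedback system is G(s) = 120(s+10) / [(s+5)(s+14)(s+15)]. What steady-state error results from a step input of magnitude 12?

The open loop has no poles at the origin → type 0 system.
K_p = lim_{s→0} G(s) = 120·10 / (5·14·15) = 8/7.
e_ss = 12/(1 + K_p) = 12/(15/7) = 5.6.

5.6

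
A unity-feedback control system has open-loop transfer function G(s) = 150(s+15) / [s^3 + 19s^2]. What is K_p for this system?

K_p = lim_{s→0} G(s); with 2 poles at the origin the limit diverges, so K_p = ∞.

infinity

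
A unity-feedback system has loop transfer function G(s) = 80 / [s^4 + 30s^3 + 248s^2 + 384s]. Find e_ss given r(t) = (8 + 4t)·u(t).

19.2

Lowest-order denominator term is 384s, so the open loop has 1 pole at the origin → type 1 system. Treating each term separately:
  • 8: tracked with zero error.
  • 4t: e_ss = 4/K_v with K_v=5/24 → 19.2.
Total e_ss = 19.2.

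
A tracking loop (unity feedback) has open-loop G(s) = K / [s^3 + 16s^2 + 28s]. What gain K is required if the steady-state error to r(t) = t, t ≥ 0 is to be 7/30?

120

Lowest-order denominator term is 28s, so the open loop has 1 pole at the origin → type 1 system.
K_v = lim_{s→0} s·G(s) = K / 28 = (1/28)·K.
e_ss = 1/K_v = 7/30 ⇒ K_v = 30/7 ⇒ K = (30/7)/(1/28) = 120.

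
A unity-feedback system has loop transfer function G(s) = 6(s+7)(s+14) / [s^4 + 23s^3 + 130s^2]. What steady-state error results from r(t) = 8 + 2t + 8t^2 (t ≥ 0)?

Factoring s^2 from the denominator leaves a polynomial with constant term 130, so the system is type 2. Taking each input component in turn:
  • 8: tracked with zero error.
  • 2t: tracked with zero error.
  • 8t^2: e_ss = 16/K_a with K_a=294/65 → 520/147.
Total e_ss = 520/147.

520/147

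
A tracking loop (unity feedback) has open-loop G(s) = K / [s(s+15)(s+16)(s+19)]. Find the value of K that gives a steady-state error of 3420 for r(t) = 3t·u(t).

4

The open loop has one pole at the origin → type 1 system.
K_v = lim_{s→0} s·G(s) = K / (15·16·19) = (1/4560)·K.
e_ss = 3/K_v = 3420 ⇒ K_v = 1/1140 ⇒ K = (1/1140)/(1/4560) = 4.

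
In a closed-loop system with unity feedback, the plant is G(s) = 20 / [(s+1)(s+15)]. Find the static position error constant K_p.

4/3

G(s) has no factors of s in the denominator, so the system is type 0.
K_p = lim_{s→0} G(s) = 20 / (1·15) = 4/3.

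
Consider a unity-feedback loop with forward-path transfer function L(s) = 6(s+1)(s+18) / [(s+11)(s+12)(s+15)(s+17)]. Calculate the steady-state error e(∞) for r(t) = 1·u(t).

935/938

L(s) has no factors of s in the denominator, so the system is type 0.
K_p = lim_{s→0} L(s) = 6·1·18 / (11·12·15·17) = 3/935.
e_ss = 1/(1 + K_p) = 1/(938/935) = 935/938.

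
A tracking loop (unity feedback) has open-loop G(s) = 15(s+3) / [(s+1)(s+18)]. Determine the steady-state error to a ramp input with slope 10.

G(s) has no factors of s in the denominator, so the system is type 0.
K_v = lim_{s→0} s·G(s) = 0; the steady-state error to this ramp input grows without bound.

infinity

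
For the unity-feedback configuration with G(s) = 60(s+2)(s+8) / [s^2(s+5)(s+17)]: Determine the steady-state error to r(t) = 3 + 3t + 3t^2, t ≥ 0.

17/32

The open loop has two poles at the origin → type 2 system. Treating each term separately:
  • 3: tracked with zero error.
  • 3t: tracked with zero error.
  • 3t^2: e_ss = 6/K_a with K_a=192/17 → 17/32.
Total e_ss = 17/32.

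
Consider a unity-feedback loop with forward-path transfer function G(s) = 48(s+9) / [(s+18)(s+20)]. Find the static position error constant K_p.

1.2

System type = 0 (no poles at s=0).
K_p = lim_{s→0} G(s) = 48·9 / (18·20) = 1.2.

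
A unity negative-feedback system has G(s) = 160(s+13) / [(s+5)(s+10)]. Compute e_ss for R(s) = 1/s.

5/213

The open loop has no poles at the origin → type 0 system.
K_p = lim_{s→0} G(s) = 160·13 / (5·10) = 41.6.
e_ss = 1/(1 + K_p) = 1/42.6 = 5/213.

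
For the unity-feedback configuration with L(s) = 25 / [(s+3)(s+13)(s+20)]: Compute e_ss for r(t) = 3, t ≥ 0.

No free integrators in L(s): this is a type 0 system.
K_p = lim_{s→0} L(s) = 25 / (3·13·20) = 5/156.
e_ss = 3/(1 + K_p) = 3/(161/156) = 468/161.

468/161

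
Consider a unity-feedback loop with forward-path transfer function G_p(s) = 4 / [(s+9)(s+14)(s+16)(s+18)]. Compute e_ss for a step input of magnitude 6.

54432/9073

The open loop has no poles at the origin → type 0 system.
K_p = lim_{s→0} G_p(s) = 4 / (9·14·16·18) = 1/9072.
e_ss = 6/(1 + K_p) = 6/(9073/9072) = 54432/9073.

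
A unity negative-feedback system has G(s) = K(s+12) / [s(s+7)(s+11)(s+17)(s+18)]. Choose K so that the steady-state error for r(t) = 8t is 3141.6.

G(s) has one factor of s in the denominator, so the system is type 1.
K_v = lim_{s→0} s·G(s) = K·12 / (7·11·17·18) = (2/3927)·K.
e_ss = 8/K_v = 3141.6 ⇒ K_v = 10/3927 ⇒ K = (10/3927)/(2/3927) = 5.

5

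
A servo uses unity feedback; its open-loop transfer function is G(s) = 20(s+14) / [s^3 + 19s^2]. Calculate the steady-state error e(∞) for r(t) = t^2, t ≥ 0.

19/140

Factoring s^2 from the denominator leaves a polynomial with constant term 19, so the system is type 2.
K_a = lim_{s→0} s^2·G(s) = 20·14 / 19 = 280/19.
r(t) = t^2 gives R(s) = 2/s^3.
e_ss = 2/K_a = 2/(280/19) = 19/140.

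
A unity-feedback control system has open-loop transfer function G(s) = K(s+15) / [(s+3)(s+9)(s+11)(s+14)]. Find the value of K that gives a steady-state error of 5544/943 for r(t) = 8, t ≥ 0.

G(s) has no factors of s in the denominator, so the system is type 0.
K_p = lim_{s→0} G(s) = K·15 / (3·9·11·14) = (5/1386)·K.
e_ss = 8/(1 + K_p) = 5544/943 ⇒ 1 + (5/1386)·K = 943/693 ⇒ K = 100.

100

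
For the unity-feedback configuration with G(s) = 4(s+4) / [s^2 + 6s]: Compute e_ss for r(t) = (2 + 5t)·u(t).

Factoring s from the denominator leaves a polynomial with constant term 6, so the system is type 1. Taking each input component in turn:
  • 2: tracked with zero error.
  • 5t: e_ss = 5/K_v with K_v=8/3 → 1.875.
Total e_ss = 1.875.

1.875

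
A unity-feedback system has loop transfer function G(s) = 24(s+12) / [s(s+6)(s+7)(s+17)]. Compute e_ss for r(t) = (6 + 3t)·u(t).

G(s) has one factor of s in the denominator, so the system is type 1. By superposition:
  • 6: tracked with zero error.
  • 3t: e_ss = 3/K_v with K_v=48/119 → 7.4375.
Total e_ss = 7.4375.

7.4375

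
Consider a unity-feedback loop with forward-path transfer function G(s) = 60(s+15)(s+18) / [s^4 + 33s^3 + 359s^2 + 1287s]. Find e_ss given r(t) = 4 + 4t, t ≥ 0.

The denominator has no term below 1287s — 1 pole at s=0, type 1. Treating each term separately:
  • 4: tracked with zero error.
  • 4t: e_ss = 4/K_v with K_v=1800/143 → 143/450.
Total e_ss = 143/450.

143/450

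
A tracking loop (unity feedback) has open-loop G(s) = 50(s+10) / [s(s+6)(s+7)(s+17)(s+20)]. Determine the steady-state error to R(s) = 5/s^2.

G(s) has one factor of s in the denominator, so the system is type 1.
K_v = lim_{s→0} s·G(s) = 50·10 / (6·7·17·20) = 25/714.
e_ss = 5/K_v = 5/(25/714) = 142.8.

142.8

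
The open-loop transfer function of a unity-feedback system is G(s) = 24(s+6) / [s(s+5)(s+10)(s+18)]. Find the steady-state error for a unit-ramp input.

6.25

The open loop has one pole at the origin → type 1 system.
K_v = lim_{s→0} s·G(s) = 24·6 / (5·10·18) = 0.16.
e_ss = 1/K_v = 1/0.16 = 6.25.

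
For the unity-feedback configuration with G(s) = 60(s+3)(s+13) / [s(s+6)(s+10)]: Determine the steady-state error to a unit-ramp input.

The open loop has one pole at the origin → type 1 system.
K_v = lim_{s→0} s·G(s) = 60·3·13 / (6·10) = 39.
e_ss = 1/K_v = 1/39.

1/39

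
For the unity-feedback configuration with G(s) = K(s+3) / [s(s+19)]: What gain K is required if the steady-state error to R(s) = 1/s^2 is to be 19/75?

25

The open loop has one pole at the origin → type 1 system.
K_v = lim_{s→0} s·G(s) = K·3 / (19) = (3/19)·K.
e_ss = 1/K_v = 19/75 ⇒ K_v = 75/19 ⇒ K = (75/19)/(3/19) = 25.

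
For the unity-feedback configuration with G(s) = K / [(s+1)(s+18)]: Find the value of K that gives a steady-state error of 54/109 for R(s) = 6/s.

200

G(s) has no factors of s in the denominator, so the system is type 0.
K_p = lim_{s→0} G(s) = K / (1·18) = (1/18)·K.
e_ss = 6/(1 + K_p) = 54/109 ⇒ 1 + (1/18)·K = 109/9 ⇒ K = 200.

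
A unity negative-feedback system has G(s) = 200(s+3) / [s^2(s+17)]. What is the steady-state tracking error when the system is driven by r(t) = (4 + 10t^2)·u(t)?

Two free integrators in G(s): this is a type 2 system. Treating each term separately:
  • 4: tracked with zero error.
  • 10t^2: e_ss = 20/K_a with K_a=600/17 → 17/30.
Total e_ss = 17/30.

17/30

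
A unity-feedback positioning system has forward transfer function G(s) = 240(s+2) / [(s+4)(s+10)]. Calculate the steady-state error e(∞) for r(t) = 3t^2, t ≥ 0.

G(s) has no factors of s in the denominator, so the system is type 0.
For a type-0 system K_a = 0, so e_ss to a parabolic input is unbounded.

infinity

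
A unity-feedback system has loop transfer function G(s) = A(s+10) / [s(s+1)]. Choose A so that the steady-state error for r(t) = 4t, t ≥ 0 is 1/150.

G(s) has one factor of s in the denominator, so the system is type 1.
K_v = lim_{s→0} s·G(s) = A·10 / (1) = 10·A.
e_ss = 4/K_v = 1/150 ⇒ K_v = 600 ⇒ A = 600/10 = 60.

60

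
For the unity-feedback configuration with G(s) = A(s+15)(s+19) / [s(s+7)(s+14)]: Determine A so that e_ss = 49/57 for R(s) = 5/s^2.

The open loop has one pole at the origin → type 1 system.
K_v = lim_{s→0} s·G(s) = A·15·19 / (7·14) = (285/98)·A.
e_ss = 5/K_v = 49/57 ⇒ K_v = 285/49 ⇒ A = (285/49)/(285/98) = 2.

2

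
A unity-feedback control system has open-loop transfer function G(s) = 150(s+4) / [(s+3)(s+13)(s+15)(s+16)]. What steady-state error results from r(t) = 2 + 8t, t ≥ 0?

infinity

The open loop has no poles at the origin → type 0 system. By superposition:
  • 2: e_ss = 2/(1+K_p) with K_p=5/78 → 156/83.
  • 8t: a type-0 system cannot track it, e_ss → ∞.
The unbounded component dominates.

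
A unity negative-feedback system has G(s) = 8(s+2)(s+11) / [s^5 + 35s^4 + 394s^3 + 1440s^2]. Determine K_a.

11/90

Factoring s^2 from the denominator leaves a polynomial with constant term 1440, so the system is type 2.
K_a = lim_{s→0} s^2·G(s) = 8·2·11 / 1440 = 11/90.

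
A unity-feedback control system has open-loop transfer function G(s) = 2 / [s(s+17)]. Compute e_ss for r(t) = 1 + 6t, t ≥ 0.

G(s) has one factor of s in the denominator, so the system is type 1. Treating each term separately:
  • 1: tracked with zero error.
  • 6t: e_ss = 6/K_v with K_v=2/17 → 51.
Total e_ss = 51.

51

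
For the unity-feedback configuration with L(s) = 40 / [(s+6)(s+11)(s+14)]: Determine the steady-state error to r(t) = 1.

231/241

System type = 0 (no poles at s=0).
K_p = lim_{s→0} L(s) = 40 / (6·11·14) = 10/231.
e_ss = 1/(1 + K_p) = 1/(241/231) = 231/241.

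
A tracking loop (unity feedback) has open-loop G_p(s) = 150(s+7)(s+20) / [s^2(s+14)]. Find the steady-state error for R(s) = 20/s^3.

G_p(s) has two factors of s in the denominator, so the system is type 2.
K_a = lim_{s→0} s^2·G_p(s) = 150·7·20 / (14) = 1500.
r(t) = 10t^2 gives R(s) = 20/s^3.
e_ss = 20/K_a = 20/1500 = 1/75.

1/75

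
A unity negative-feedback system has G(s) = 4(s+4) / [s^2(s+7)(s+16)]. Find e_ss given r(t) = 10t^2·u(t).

140

The open loop has two poles at the origin → type 2 system.
K_a = lim_{s→0} s^2·G(s) = 4·4 / (7·16) = 1/7.
r(t) = 10t^2 gives R(s) = 20/s^3.
e_ss = 20/K_a = 20/(1/7) = 140.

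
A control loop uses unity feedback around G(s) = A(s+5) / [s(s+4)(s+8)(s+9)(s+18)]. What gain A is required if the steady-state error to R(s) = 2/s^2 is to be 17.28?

120

G(s) has one factor of s in the denominator, so the system is type 1.
K_v = lim_{s→0} s·G(s) = A·5 / (4·8·9·18) = (5/5184)·A.
e_ss = 2/K_v = 17.28 ⇒ K_v = 25/216 ⇒ A = (25/216)/(5/5184) = 120.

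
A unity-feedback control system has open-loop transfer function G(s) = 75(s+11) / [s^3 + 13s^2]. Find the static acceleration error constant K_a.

825/13

Lowest-order denominator term is 13s^2, so the open loop has 2 poles at the origin → type 2 system.
K_a = lim_{s→0} s^2·G(s) = 75·11 / 13 = 825/13.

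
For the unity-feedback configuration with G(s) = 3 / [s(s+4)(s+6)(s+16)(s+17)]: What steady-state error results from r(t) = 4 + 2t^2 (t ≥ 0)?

infinity

The open loop has one pole at the origin → type 1 system. Treating each term separately:
  • 4: tracked with zero error.
  • 2t^2: a type-1 system cannot track it, e_ss → ∞.
The unbounded component dominates.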